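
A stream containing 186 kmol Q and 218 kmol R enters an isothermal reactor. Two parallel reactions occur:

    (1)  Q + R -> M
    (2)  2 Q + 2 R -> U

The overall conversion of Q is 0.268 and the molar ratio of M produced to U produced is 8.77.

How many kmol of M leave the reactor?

40.6 kmol

Conversion of Q: Q consumed = 0.268 × 186 = 49.85 kmol = 1ξ₁ + 2ξ₂.
Selectivity: 1ξ₁ / (1ξ₂) = 8.77 → ξ₁ = 8.77 ξ₂.
Substitute: (1·8.77 + 2) ξ₂ = 49.85 → ξ₂ = 4.628 kmol, ξ₁ = 40.59 kmol.
Outlet amounts (n = n₀ + Σ ν·ξ):
  Q: 186 − 1(40.59) − 2(4.628) = 136.2
  R: 218 − 1(40.59) − 2(4.628) = 168.2
  M: 0 + 1(40.59) = 40.59
  U: 0 + 1(4.628) = 4.628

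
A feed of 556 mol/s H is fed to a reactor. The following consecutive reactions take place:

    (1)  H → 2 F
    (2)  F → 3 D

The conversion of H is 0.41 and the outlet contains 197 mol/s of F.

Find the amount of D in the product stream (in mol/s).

Conversion of H: H consumed = 1ξ₁ = 0.41 × 556 → ξ₁ = 228 mol/s.
F balance: n_F = 0 + 2ξ₁ − 1ξ₂ = 197 → ξ₂ = (2·228 − 197)/1 = 258.9 mol/s.
Outlet amounts (n = n₀ + Σ ν·ξ):
  H: 556 − 1(228) = 328
  F: 0 + 2(228) − 1(258.9) = 197
  D: 0 + 3(258.9) = 776.8

777 mol/s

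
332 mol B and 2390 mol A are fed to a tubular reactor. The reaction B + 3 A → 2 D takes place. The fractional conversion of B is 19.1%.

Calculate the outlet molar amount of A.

2200 mol

B reacted = 0.191 × 332 = 63.41 mol; ν_B = −1, so ξ = 63.41/1 = 63.41 mol.
Outlet amounts (n = n₀ + ν ξ):
  B: 332 − 1(63.41) = 268.6
  A: 2390 − 3(63.41) = 2200
  D: 0 + 2(63.41) = 126.8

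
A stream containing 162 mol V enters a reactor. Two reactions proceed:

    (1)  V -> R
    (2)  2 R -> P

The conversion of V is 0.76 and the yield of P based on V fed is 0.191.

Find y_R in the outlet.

Conversion of V: V consumed = 1ξ₁ = 0.76 × 162 → ξ₁ = 123.1 mol.
Yield of P: 1ξ₂ / 162 = 0.191 → ξ₂ = 30.94 mol.
Outlet amounts (n = n₀ + Σ ν·ξ):
  V: 162 − 1(123.1) = 38.88
  R: 0 + 1(123.1) − 2(30.94) = 61.24
  P: 0 + 1(30.94) = 30.94
Total out = 131.1 mol; y_R = 61.24 / 131.1 = 0.4672.

0.467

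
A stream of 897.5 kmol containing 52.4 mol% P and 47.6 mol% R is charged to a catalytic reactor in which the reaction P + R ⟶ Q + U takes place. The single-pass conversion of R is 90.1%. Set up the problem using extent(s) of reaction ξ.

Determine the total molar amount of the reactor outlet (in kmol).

R reacted = 0.901 × 427.2 = 384.9 kmol; ν_R = −1, so ξ = 384.9/1 = 384.9 kmol.
Outlet amounts (n = n₀ + ν ξ):
  P: 470.3 − 1(384.9) = 85.37
  R: 427.2 − 1(384.9) = 42.29
  Q: 0 + 1(384.9) = 384.9
  U: 0 + 1(384.9) = 384.9
Total out = 85.37 + 42.29 + 384.9 + 384.9 = 897.5 kmol.

898 kmol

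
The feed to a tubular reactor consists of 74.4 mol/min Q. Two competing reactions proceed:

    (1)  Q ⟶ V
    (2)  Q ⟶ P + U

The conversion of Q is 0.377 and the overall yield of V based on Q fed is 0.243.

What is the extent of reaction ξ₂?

Yield of V: 1ξ₁ / 74.4 = 0.243 → ξ₁ = 18.08 mol/min.
Conversion of Q: 1ξ₁ + 1ξ₂ = 0.377 × 74.4 = 28.05 → ξ₂ = 9.97 mol/min.
Outlet amounts (n = n₀ + Σ ν·ξ):
  Q: 74.4 − 1(18.08) − 1(9.97) = 46.35
  V: 0 + 1(18.08) = 18.08
  P: 0 + 1(9.97) = 9.97
  U: 0 + 1(9.97) = 9.97

ξ₂ = 9.97 mol/min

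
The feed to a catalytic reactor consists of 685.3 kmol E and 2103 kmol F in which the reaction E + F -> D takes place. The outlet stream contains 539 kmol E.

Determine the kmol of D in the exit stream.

For E: n = n₀ − 1ξ → 539 = 685.3 − 1ξ, giving ξ = 146.3 kmol.
Outlet amounts (n = n₀ + ν ξ):
  E: 685.3 − 1(146.3) = 539
  F: 2103 − 1(146.3) = 1957
  D: 0 + 1(146.3) = 146.3

146 kmol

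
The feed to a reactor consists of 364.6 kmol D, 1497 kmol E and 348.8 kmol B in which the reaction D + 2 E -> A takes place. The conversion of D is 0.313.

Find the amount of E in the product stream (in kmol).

1270 kmol

D reacted = 0.313 × 364.6 = 114.1 kmol; ν_D = −1, so ξ = 114.1/1 = 114.1 kmol.
Outlet amounts (n = n₀ + ν ξ):
  D: 364.6 − 1(114.1) = 250.5
  E: 1497 − 2(114.1) = 1269
  A: 0 + 1(114.1) = 114.1
  B: 348.8 (inert)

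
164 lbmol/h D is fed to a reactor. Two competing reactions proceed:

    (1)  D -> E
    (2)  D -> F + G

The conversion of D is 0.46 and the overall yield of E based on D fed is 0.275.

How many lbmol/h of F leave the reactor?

Yield of E: 1ξ₁ / 164 = 0.275 → ξ₁ = 45.1 lbmol/h.
Conversion of D: 1ξ₁ + 1ξ₂ = 0.46 × 164 = 75.44 → ξ₂ = 30.34 lbmol/h.
Outlet amounts (n = n₀ + Σ ν·ξ):
  D: 164 − 1(45.1) − 1(30.34) = 88.56
  E: 0 + 1(45.1) = 45.1
  F: 0 + 1(30.34) = 30.34
  G: 0 + 1(30.34) = 30.34

30.3 lbmol/h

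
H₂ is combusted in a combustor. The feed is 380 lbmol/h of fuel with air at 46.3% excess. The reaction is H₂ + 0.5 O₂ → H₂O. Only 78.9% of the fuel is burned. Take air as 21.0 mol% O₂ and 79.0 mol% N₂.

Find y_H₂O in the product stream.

0.193

Stoichiometric O₂ = 0.5 × 380 = 190 lbmol/h; O₂ fed = 190 × 1.463 = 278 lbmol/h.
N₂ fed = 278 × 79/21 = 1046 lbmol/h.
Fuel reacted = 0.789 × 380 → ξ = 299.8 lbmol/h.
Outlet (n = n₀ + ν ξ):
  H₂: 380 − 1(299.8) = 80.18
  O₂: 278 − 0.5(299.8) = 128.1
  N₂: 1046 (inert)
  H₂O: 0 + 1(299.8) = 299.8
Total out = 1554 lbmol/h; y_H₂O = 299.8 / 1554 = 0.193.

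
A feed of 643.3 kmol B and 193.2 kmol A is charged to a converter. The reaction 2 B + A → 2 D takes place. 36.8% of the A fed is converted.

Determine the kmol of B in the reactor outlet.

A reacted = 0.368 × 193.2 = 71.1 kmol; ν_A = −1, so ξ = 71.1/1 = 71.1 kmol.
Outlet amounts (n = n₀ + ν ξ):
  B: 643.3 − 2(71.1) = 501.1
  A: 193.2 − 1(71.1) = 122.1
  D: 0 + 2(71.1) = 142.2

501 kmol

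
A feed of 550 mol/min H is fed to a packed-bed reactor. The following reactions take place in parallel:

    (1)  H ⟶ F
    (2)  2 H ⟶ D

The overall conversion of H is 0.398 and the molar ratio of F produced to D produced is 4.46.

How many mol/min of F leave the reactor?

Conversion of H: H consumed = 0.398 × 550 = 218.9 mol/min = 1ξ₁ + 2ξ₂.
Selectivity: 1ξ₁ / (1ξ₂) = 4.46 → ξ₁ = 4.46 ξ₂.
Substitute: (1·4.46 + 2) ξ₂ = 218.9 → ξ₂ = 33.89 mol/min, ξ₁ = 151.1 mol/min.
Outlet amounts (n = n₀ + Σ ν·ξ):
  H: 550 − 1(151.1) − 2(33.89) = 331.1
  F: 0 + 1(151.1) = 151.1
  D: 0 + 1(33.89) = 33.89

151 mol/min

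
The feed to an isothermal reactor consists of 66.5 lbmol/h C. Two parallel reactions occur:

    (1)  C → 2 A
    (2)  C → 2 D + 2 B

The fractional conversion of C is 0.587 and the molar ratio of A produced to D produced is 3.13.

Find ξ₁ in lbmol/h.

Conversion of C: C consumed = 0.587 × 66.5 = 39.04 lbmol/h = 1ξ₁ + 1ξ₂.
Selectivity: 2ξ₁ / (2ξ₂) = 3.13 → ξ₁ = 3.13 ξ₂.
Substitute: (1·3.13 + 1) ξ₂ = 39.04 → ξ₂ = 9.452 lbmol/h, ξ₁ = 29.58 lbmol/h.
Outlet amounts (n = n₀ + Σ ν·ξ):
  C: 66.5 − 1(29.58) − 1(9.452) = 27.46
  A: 0 + 2(29.58) = 59.17
  D: 0 + 2(9.452) = 18.9
  B: 0 + 2(9.452) = 18.9

ξ₁ = 29.6 lbmol/h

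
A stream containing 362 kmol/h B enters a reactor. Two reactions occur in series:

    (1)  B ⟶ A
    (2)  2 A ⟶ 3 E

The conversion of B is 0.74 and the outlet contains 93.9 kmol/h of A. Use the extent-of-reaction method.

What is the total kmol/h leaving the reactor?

449 kmol/h

Conversion of B: B consumed = 1ξ₁ = 0.74 × 362 → ξ₁ = 267.9 kmol/h.
A balance: n_A = 0 + 1ξ₁ − 2ξ₂ = 93.9 → ξ₂ = (1·267.9 − 93.9)/2 = 86.99 kmol/h.
Outlet amounts (n = n₀ + Σ ν·ξ):
  B: 362 − 1(267.9) = 94.12
  A: 0 + 1(267.9) − 2(86.99) = 93.9
  E: 0 + 3(86.99) = 261
Total out = 94.12 + 93.9 + 261 = 449 kmol/h.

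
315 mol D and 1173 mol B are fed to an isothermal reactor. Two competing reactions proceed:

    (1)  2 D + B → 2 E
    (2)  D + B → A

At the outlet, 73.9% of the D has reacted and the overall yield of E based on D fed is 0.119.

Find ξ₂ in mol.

ξ₂ = 195 mol

Yield of E: 2ξ₁ / 315 = 0.119 → ξ₁ = 18.74 mol.
Conversion of D: 2ξ₁ + 1ξ₂ = 0.739 × 315 = 232.8 → ξ₂ = 195.3 mol.
Outlet amounts (n = n₀ + Σ ν·ξ):
  D: 315 − 2(18.74) − 1(195.3) = 82.21
  B: 1173 − 1(18.74) − 1(195.3) = 959
  E: 0 + 2(18.74) = 37.48
  A: 0 + 1(195.3) = 195.3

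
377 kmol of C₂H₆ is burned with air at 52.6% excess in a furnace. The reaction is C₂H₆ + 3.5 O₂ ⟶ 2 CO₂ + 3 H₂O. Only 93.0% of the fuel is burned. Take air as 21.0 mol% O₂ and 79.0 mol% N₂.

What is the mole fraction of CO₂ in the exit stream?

Stoichiometric O₂ = 3.5 × 377 = 1320 kmol; O₂ fed = 1320 × 1.526 = 2014 kmol.
N₂ fed = 2014 × 79/21 = 7575 kmol.
Fuel reacted = 0.93 × 377 → ξ = 350.6 kmol.
Outlet (n = n₀ + ν ξ):
  C₂H₆: 377 − 1(350.6) = 26.39
  O₂: 2014 − 3.5(350.6) = 786.4
  N₂: 7575 (inert)
  CO₂: 0 + 2(350.6) = 701.2
  H₂O: 0 + 3(350.6) = 1052
Total out = 10140 kmol; y_CO₂ = 701.2 / 10140 = 0.06915.

0.0691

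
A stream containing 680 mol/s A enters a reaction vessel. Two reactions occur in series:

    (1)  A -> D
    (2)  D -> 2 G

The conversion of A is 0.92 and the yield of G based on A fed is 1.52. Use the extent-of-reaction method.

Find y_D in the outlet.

0.0909

Conversion of A: A consumed = 1ξ₁ = 0.92 × 680 → ξ₁ = 625.6 mol/s.
Yield of G: 2ξ₂ / 680 = 1.52 → ξ₂ = 516.8 mol/s.
Outlet amounts (n = n₀ + Σ ν·ξ):
  A: 680 − 1(625.6) = 54.4
  D: 0 + 1(625.6) − 1(516.8) = 108.8
  G: 0 + 2(516.8) = 1034
Total out = 1197 mol/s; y_D = 108.8 / 1197 = 0.09091.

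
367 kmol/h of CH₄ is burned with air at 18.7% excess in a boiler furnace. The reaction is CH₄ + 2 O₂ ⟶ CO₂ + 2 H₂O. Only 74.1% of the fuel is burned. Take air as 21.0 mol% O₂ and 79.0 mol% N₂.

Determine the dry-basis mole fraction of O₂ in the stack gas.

Stoichiometric O₂ = 2 × 367 = 734 kmol/h; O₂ fed = 734 × 1.187 = 871.3 kmol/h.
N₂ fed = 871.3 × 79/21 = 3278 kmol/h.
Fuel reacted = 0.741 × 367 → ξ = 271.9 kmol/h.
Outlet (n = n₀ + ν ξ):
  CH₄: 367 − 1(271.9) = 95.05
  O₂: 871.3 − 2(271.9) = 327.4
  N₂: 3278 (inert)
  CO₂: 0 + 1(271.9) = 271.9
  H₂O: 0 + 2(271.9) = 543.9
Dry total = 3972 kmol/h; y_O₂ (dry) = 327.4 / 3972 = 0.08242.

0.0824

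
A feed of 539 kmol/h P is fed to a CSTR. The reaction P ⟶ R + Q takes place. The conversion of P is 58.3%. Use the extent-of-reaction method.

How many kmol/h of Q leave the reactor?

P reacted = 0.583 × 539 = 314.2 kmol/h; ν_P = −1, so ξ = 314.2/1 = 314.2 kmol/h.
Outlet amounts (n = n₀ + ν ξ):
  P: 539 − 1(314.2) = 224.8
  R: 0 + 1(314.2) = 314.2
  Q: 0 + 1(314.2) = 314.2

314 kmol/h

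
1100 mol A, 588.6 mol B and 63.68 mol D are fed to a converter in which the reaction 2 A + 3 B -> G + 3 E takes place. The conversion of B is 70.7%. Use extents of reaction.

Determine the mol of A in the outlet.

823 mol

B reacted = 0.707 × 588.6 = 416.1 mol; ν_B = −3, so ξ = 416.1/3 = 138.7 mol.
Outlet amounts (n = n₀ + ν ξ):
  A: 1100 − 2(138.7) = 822.6
  B: 588.6 − 3(138.7) = 172.5
  G: 0 + 1(138.7) = 138.7
  E: 0 + 3(138.7) = 416.1
  D: 63.68 (inert)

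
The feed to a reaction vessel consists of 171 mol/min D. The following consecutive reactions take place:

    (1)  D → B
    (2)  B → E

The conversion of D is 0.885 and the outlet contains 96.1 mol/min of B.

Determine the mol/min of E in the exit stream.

Conversion of D: D consumed = 1ξ₁ = 0.885 × 171 → ξ₁ = 151.3 mol/min.
B balance: n_B = 0 + 1ξ₁ − 1ξ₂ = 96.1 → ξ₂ = (1·151.3 − 96.1)/1 = 55.24 mol/min.
Outlet amounts (n = n₀ + Σ ν·ξ):
  D: 171 − 1(151.3) = 19.66
  B: 0 + 1(151.3) − 1(55.24) = 96.1
  E: 0 + 1(55.24) = 55.24

55.2 mol/min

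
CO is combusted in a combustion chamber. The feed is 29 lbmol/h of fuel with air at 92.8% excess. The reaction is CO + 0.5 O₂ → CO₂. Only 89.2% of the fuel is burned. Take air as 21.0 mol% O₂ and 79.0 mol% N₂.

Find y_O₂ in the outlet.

Stoichiometric O₂ = 0.5 × 29 = 14.5 lbmol/h; O₂ fed = 14.5 × 1.928 = 27.96 lbmol/h.
N₂ fed = 27.96 × 79/21 = 105.2 lbmol/h.
Fuel reacted = 0.892 × 29 → ξ = 25.87 lbmol/h.
Outlet (n = n₀ + ν ξ):
  CO: 29 − 1(25.87) = 3.132
  O₂: 27.96 − 0.5(25.87) = 15.02
  N₂: 105.2 (inert)
  CO₂: 0 + 1(25.87) = 25.87
Total out = 149.2 lbmol/h; y_O₂ = 15.02 / 149.2 = 0.1007.

0.101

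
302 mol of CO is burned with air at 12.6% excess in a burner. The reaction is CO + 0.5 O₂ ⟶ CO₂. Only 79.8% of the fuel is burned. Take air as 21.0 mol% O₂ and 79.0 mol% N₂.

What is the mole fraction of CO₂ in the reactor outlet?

0.243

Stoichiometric O₂ = 0.5 × 302 = 151 mol; O₂ fed = 151 × 1.126 = 170 mol.
N₂ fed = 170 × 79/21 = 639.6 mol.
Fuel reacted = 0.798 × 302 → ξ = 241 mol.
Outlet (n = n₀ + ν ξ):
  CO: 302 − 1(241) = 61
  O₂: 170 − 0.5(241) = 49.53
  N₂: 639.6 (inert)
  CO₂: 0 + 1(241) = 241
Total out = 991.1 mol; y_CO₂ = 241 / 991.1 = 0.2431.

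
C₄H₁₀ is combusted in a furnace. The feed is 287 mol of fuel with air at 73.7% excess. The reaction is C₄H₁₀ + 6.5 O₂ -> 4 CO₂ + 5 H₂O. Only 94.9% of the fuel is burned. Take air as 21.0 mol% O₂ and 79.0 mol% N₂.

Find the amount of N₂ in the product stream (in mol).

12200 mol

Stoichiometric O₂ = 6.5 × 287 = 1866 mol; O₂ fed = 1866 × 1.737 = 3240 mol.
N₂ fed = 3240 × 79/21 = 12190 mol.
Fuel reacted = 0.949 × 287 → ξ = 272.4 mol.
Outlet (n = n₀ + ν ξ):
  C₄H₁₀: 287 − 1(272.4) = 14.64
  O₂: 3240 − 6.5(272.4) = 1470
  N₂: 12190 (inert)
  CO₂: 0 + 4(272.4) = 1089
  H₂O: 0 + 5(272.4) = 1362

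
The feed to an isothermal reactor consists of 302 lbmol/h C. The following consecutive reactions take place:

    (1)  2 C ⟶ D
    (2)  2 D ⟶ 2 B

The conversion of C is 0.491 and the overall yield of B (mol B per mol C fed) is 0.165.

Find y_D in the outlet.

Conversion of C: C consumed = 2ξ₁ = 0.491 × 302 → ξ₁ = 74.14 lbmol/h.
Yield of B: 2ξ₂ / 302 = 0.165 → ξ₂ = 24.92 lbmol/h.
Outlet amounts (n = n₀ + Σ ν·ξ):
  C: 302 − 2(74.14) = 153.7
  D: 0 + 1(74.14) − 2(24.92) = 24.31
  B: 0 + 2(24.92) = 49.83
Total out = 227.9 lbmol/h; y_D = 24.31 / 227.9 = 0.1067.

0.107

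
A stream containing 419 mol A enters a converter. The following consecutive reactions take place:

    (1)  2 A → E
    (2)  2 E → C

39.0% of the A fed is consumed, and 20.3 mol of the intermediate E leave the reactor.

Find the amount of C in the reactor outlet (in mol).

Conversion of A: A consumed = 2ξ₁ = 0.39 × 419 → ξ₁ = 81.7 mol.
E balance: n_E = 0 + 1ξ₁ − 2ξ₂ = 20.3 → ξ₂ = (1·81.7 − 20.3)/2 = 30.7 mol.
Outlet amounts (n = n₀ + Σ ν·ξ):
  A: 419 − 2(81.7) = 255.6
  E: 0 + 1(81.7) − 2(30.7) = 20.3
  C: 0 + 1(30.7) = 30.7

30.7 mol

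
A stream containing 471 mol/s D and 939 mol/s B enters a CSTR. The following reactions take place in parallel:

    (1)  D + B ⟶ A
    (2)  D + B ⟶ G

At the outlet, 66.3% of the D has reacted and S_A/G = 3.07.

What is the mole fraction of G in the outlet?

Conversion of D: D consumed = 0.663 × 471 = 312.3 mol/s = 1ξ₁ + 1ξ₂.
Selectivity: 1ξ₁ / (1ξ₂) = 3.07 → ξ₁ = 3.07 ξ₂.
Substitute: (1·3.07 + 1) ξ₂ = 312.3 → ξ₂ = 76.73 mol/s, ξ₁ = 235.5 mol/s.
Outlet amounts (n = n₀ + Σ ν·ξ):
  D: 471 − 1(235.5) − 1(76.73) = 158.7
  B: 939 − 1(235.5) − 1(76.73) = 626.7
  A: 0 + 1(235.5) = 235.5
  G: 0 + 1(76.73) = 76.73
Total out = 1098 mol/s; y_G = 76.73 / 1098 = 0.06989.

0.0699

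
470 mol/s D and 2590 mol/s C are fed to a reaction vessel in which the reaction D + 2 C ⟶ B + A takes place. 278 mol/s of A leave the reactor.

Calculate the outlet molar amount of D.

For A: n = n₀ + 1ξ → 278 = 0 + 1ξ, giving ξ = 278 mol/s.
Outlet amounts (n = n₀ + ν ξ):
  D: 470 − 1(278) = 192
  C: 2590 − 2(278) = 2034
  B: 0 + 1(278) = 278
  A: 0 + 1(278) = 278

192 mol/s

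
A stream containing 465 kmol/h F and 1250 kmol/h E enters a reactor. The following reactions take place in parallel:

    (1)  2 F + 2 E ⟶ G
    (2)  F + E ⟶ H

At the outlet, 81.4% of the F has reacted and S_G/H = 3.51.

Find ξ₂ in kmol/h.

ξ₂ = 47.2 kmol/h

Conversion of F: F consumed = 0.814 × 465 = 378.5 kmol/h = 2ξ₁ + 1ξ₂.
Selectivity: 1ξ₁ / (1ξ₂) = 3.51 → ξ₁ = 3.51 ξ₂.
Substitute: (2·3.51 + 1) ξ₂ = 378.5 → ξ₂ = 47.2 kmol/h, ξ₁ = 165.7 kmol/h.
Outlet amounts (n = n₀ + Σ ν·ξ):
  F: 465 − 2(165.7) − 1(47.2) = 86.49
  E: 1250 − 2(165.7) − 1(47.2) = 871.5
  G: 0 + 1(165.7) = 165.7
  H: 0 + 1(47.2) = 47.2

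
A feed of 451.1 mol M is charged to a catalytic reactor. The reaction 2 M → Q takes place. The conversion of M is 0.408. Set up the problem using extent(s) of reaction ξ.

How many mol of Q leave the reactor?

M reacted = 0.408 × 451.1 = 184 mol; ν_M = −2, so ξ = 184/2 = 92.02 mol.
Outlet amounts (n = n₀ + ν ξ):
  M: 451.1 − 2(92.02) = 267.1
  Q: 0 + 1(92.02) = 92.02

92 mol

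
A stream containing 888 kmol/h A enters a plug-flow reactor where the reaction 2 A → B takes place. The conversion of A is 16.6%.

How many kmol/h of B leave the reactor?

A reacted = 0.166 × 888 = 147.4 kmol/h; ν_A = −2, so ξ = 147.4/2 = 73.7 kmol/h.
Outlet amounts (n = n₀ + ν ξ):
  A: 888 − 2(73.7) = 740.6
  B: 0 + 1(73.7) = 73.7

73.7 kmol/h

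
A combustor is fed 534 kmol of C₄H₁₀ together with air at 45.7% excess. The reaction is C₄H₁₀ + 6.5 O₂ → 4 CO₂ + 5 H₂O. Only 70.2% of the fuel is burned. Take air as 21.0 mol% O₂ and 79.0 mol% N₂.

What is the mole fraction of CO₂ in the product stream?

0.0596

Stoichiometric O₂ = 6.5 × 534 = 3471 kmol; O₂ fed = 3471 × 1.457 = 5057 kmol.
N₂ fed = 5057 × 79/21 = 19020 kmol.
Fuel reacted = 0.702 × 534 → ξ = 374.9 kmol.
Outlet (n = n₀ + ν ξ):
  C₄H₁₀: 534 − 1(374.9) = 159.1
  O₂: 5057 − 6.5(374.9) = 2621
  N₂: 19020 (inert)
  CO₂: 0 + 4(374.9) = 1499
  H₂O: 0 + 5(374.9) = 1874
Total out = 25180 kmol; y_CO₂ = 1499 / 25180 = 0.05955.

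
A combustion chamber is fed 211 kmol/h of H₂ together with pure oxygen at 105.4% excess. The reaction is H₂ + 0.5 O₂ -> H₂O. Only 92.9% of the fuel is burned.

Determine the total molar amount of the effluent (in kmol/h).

330 kmol/h

Stoichiometric O₂ = 0.5 × 211 = 105.5 kmol/h; O₂ fed = 105.5 × 2.054 = 216.7 kmol/h.
Fuel reacted = 0.929 × 211 → ξ = 196 kmol/h.
Outlet (n = n₀ + ν ξ):
  H₂: 211 − 1(196) = 14.98
  O₂: 216.7 − 0.5(196) = 118.7
  H₂O: 0 + 1(196) = 196
Total out = 14.98 + 118.7 + 196 = 329.7 kmol/h.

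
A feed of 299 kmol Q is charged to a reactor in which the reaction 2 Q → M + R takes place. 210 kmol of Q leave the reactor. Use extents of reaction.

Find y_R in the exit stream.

For Q: n = n₀ − 2ξ → 210 = 299 − 2ξ, giving ξ = 44.5 kmol.
Outlet amounts (n = n₀ + ν ξ):
  Q: 299 − 2(44.5) = 210
  M: 0 + 1(44.5) = 44.5
  R: 0 + 1(44.5) = 44.5
Total out = 299 kmol; y_R = 44.5 / 299 = 0.1488.

0.149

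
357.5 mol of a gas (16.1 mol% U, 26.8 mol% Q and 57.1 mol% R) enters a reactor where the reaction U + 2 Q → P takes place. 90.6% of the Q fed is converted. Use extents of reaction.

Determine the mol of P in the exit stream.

43.4 mol

Q reacted = 0.906 × 95.81 = 86.8 mol; ν_Q = −2, so ξ = 86.8/2 = 43.4 mol.
Outlet amounts (n = n₀ + ν ξ):
  U: 57.56 − 1(43.4) = 14.16
  Q: 95.81 − 2(43.4) = 9.006
  P: 0 + 1(43.4) = 43.4
  R: 204.1 (inert)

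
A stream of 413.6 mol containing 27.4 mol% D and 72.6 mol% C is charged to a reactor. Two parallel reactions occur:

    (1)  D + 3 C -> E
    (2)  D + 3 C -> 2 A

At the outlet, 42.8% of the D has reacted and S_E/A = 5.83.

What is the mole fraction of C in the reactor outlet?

Conversion of D: D consumed = 0.428 × 113.3 = 48.5 mol = 1ξ₁ + 1ξ₂.
Selectivity: 1ξ₁ / (2ξ₂) = 5.83 → ξ₁ = 11.66 ξ₂.
Substitute: (1·11.66 + 1) ξ₂ = 48.5 → ξ₂ = 3.831 mol, ξ₁ = 44.67 mol.
Outlet amounts (n = n₀ + Σ ν·ξ):
  D: 113.3 − 1(44.67) − 1(3.831) = 64.82
  C: 300.3 − 3(44.67) − 3(3.831) = 154.8
  E: 0 + 1(44.67) = 44.67
  A: 0 + 2(3.831) = 7.663
Total out = 271.9 mol; y_C = 154.8 / 271.9 = 0.5691.

0.569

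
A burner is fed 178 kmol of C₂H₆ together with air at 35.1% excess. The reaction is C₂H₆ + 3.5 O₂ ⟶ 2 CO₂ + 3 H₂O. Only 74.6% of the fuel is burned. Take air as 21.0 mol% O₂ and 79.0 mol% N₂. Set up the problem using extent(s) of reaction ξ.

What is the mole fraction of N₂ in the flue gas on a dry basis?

0.822

Stoichiometric O₂ = 3.5 × 178 = 623 kmol; O₂ fed = 623 × 1.351 = 841.7 kmol.
N₂ fed = 841.7 × 79/21 = 3166 kmol.
Fuel reacted = 0.746 × 178 → ξ = 132.8 kmol.
Outlet (n = n₀ + ν ξ):
  C₂H₆: 178 − 1(132.8) = 45.21
  O₂: 841.7 − 3.5(132.8) = 376.9
  N₂: 3166 (inert)
  CO₂: 0 + 2(132.8) = 265.6
  H₂O: 0 + 3(132.8) = 398.4
Dry total = 3854 kmol; y_N₂ (dry) = 3166 / 3854 = 0.8216.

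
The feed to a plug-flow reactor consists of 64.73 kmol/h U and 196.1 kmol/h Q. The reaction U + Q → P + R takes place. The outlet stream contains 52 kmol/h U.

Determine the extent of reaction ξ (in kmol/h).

ξ = 12.7 kmol/h

For U: n = n₀ − 1ξ → 52 = 64.73 − 1ξ, giving ξ = 12.73 kmol/h.
Outlet amounts (n = n₀ + ν ξ):
  U: 64.73 − 1(12.73) = 52
  Q: 196.1 − 1(12.73) = 183.4
  P: 0 + 1(12.73) = 12.73
  R: 0 + 1(12.73) = 12.73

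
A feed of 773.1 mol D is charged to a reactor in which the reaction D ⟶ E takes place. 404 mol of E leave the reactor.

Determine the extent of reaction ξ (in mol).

ξ = 404 mol

For E: n = n₀ + 1ξ → 404 = 0 + 1ξ, giving ξ = 404 mol.
Outlet amounts (n = n₀ + ν ξ):
  D: 773.1 − 1(404) = 369.1
  E: 0 + 1(404) = 404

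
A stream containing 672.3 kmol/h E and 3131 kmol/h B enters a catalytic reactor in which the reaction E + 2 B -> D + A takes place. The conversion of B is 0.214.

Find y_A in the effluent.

0.0966

B reacted = 0.214 × 3131 = 670 kmol/h; ν_B = −2, so ξ = 670/2 = 335 kmol/h.
Outlet amounts (n = n₀ + ν ξ):
  E: 672.3 − 1(335) = 337.3
  B: 3131 − 2(335) = 2461
  D: 0 + 1(335) = 335
  A: 0 + 1(335) = 335
Total out = 3468 kmol/h; y_A = 335 / 3468 = 0.09659.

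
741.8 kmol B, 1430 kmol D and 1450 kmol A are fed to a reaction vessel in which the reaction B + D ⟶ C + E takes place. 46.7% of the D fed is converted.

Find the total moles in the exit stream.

D reacted = 0.467 × 1430 = 667.8 kmol; ν_D = −1, so ξ = 667.8/1 = 667.8 kmol.
Outlet amounts (n = n₀ + ν ξ):
  B: 741.8 − 1(667.8) = 73.99
  D: 1430 − 1(667.8) = 762.2
  C: 0 + 1(667.8) = 667.8
  E: 0 + 1(667.8) = 667.8
  A: 1450 (inert)
Total out = 73.99 + 762.2 + 667.8 + 667.8 + 1450 = 3622 kmol.

3620 kmol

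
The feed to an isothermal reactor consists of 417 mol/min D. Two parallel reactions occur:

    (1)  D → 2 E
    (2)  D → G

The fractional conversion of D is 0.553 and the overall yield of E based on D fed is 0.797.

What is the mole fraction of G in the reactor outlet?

0.11

Yield of E: 2ξ₁ / 417 = 0.797 → ξ₁ = 166.2 mol/min.
Conversion of D: 1ξ₁ + 1ξ₂ = 0.553 × 417 = 230.6 → ξ₂ = 64.43 mol/min.
Outlet amounts (n = n₀ + Σ ν·ξ):
  D: 417 − 1(166.2) − 1(64.43) = 186.4
  E: 0 + 2(166.2) = 332.3
  G: 0 + 1(64.43) = 64.43
Total out = 583.2 mol/min; y_G = 64.43 / 583.2 = 0.1105.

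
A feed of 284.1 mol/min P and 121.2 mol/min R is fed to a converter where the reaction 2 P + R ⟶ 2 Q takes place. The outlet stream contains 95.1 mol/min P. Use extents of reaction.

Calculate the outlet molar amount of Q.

For P: n = n₀ − 2ξ → 95.1 = 284.1 − 2ξ, giving ξ = 94.5 mol/min.
Outlet amounts (n = n₀ + ν ξ):
  P: 284.1 − 2(94.5) = 95.1
  R: 121.2 − 1(94.5) = 26.7
  Q: 0 + 2(94.5) = 189

189 mol/min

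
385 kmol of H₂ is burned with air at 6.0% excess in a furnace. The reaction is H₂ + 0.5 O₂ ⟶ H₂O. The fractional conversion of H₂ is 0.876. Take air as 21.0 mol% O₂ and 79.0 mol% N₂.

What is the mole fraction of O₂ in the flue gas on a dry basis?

0.0416

Stoichiometric O₂ = 0.5 × 385 = 192.5 kmol; O₂ fed = 192.5 × 1.060 = 204.1 kmol.
N₂ fed = 204.1 × 79/21 = 767.6 kmol.
Fuel reacted = 0.876 × 385 → ξ = 337.3 kmol.
Outlet (n = n₀ + ν ξ):
  H₂: 385 − 1(337.3) = 47.74
  O₂: 204.1 − 0.5(337.3) = 35.42
  N₂: 767.6 (inert)
  H₂O: 0 + 1(337.3) = 337.3
Dry total = 850.8 kmol; y_O₂ (dry) = 35.42 / 850.8 = 0.04163.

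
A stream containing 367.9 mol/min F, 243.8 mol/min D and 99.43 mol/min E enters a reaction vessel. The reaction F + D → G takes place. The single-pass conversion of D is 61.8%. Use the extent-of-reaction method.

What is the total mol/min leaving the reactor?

560 mol/min

D reacted = 0.618 × 243.8 = 150.7 mol/min; ν_D = −1, so ξ = 150.7/1 = 150.7 mol/min.
Outlet amounts (n = n₀ + ν ξ):
  F: 367.9 − 1(150.7) = 217.2
  D: 243.8 − 1(150.7) = 93.13
  G: 0 + 1(150.7) = 150.7
  E: 99.43 (inert)
Total out = 217.2 + 93.13 + 150.7 + 99.43 = 560.5 mol/min.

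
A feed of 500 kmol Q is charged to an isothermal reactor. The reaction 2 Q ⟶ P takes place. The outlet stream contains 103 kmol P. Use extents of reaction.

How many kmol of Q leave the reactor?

294 kmol

For P: n = n₀ + 1ξ → 103 = 0 + 1ξ, giving ξ = 103 kmol.
Outlet amounts (n = n₀ + ν ξ):
  Q: 500 − 2(103) = 294
  P: 0 + 1(103) = 103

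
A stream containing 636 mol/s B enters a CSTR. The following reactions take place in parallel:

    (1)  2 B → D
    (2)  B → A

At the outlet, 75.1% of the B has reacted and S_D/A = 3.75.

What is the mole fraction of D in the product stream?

Conversion of B: B consumed = 0.751 × 636 = 477.6 mol/s = 2ξ₁ + 1ξ₂.
Selectivity: 1ξ₁ / (1ξ₂) = 3.75 → ξ₁ = 3.75 ξ₂.
Substitute: (2·3.75 + 1) ξ₂ = 477.6 → ξ₂ = 56.19 mol/s, ξ₁ = 210.7 mol/s.
Outlet amounts (n = n₀ + Σ ν·ξ):
  B: 636 − 2(210.7) − 1(56.19) = 158.4
  D: 0 + 1(210.7) = 210.7
  A: 0 + 1(56.19) = 56.19
Total out = 425.3 mol/s; y_D = 210.7 / 425.3 = 0.4955.

0.495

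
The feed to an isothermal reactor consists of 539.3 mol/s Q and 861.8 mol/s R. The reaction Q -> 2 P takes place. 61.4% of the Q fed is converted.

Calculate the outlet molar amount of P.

662 mol/s

Q reacted = 0.614 × 539.3 = 331.1 mol/s; ν_Q = −1, so ξ = 331.1/1 = 331.1 mol/s.
Outlet amounts (n = n₀ + ν ξ):
  Q: 539.3 − 1(331.1) = 208.2
  P: 0 + 2(331.1) = 662.3
  R: 861.8 (inert)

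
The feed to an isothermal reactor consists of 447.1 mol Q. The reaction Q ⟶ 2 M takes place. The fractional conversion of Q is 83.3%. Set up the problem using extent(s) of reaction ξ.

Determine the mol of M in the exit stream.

745 mol

Q reacted = 0.833 × 447.1 = 372.4 mol; ν_Q = −1, so ξ = 372.4/1 = 372.4 mol.
Outlet amounts (n = n₀ + ν ξ):
  Q: 447.1 − 1(372.4) = 74.67
  M: 0 + 2(372.4) = 744.9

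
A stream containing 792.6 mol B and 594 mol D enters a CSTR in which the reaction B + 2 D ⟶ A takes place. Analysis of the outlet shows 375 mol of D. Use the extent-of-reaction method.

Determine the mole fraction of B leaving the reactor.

0.585

For D: n = n₀ − 2ξ → 375 = 594 − 2ξ, giving ξ = 109.5 mol.
Outlet amounts (n = n₀ + ν ξ):
  B: 792.6 − 1(109.5) = 683.1
  D: 594 − 2(109.5) = 375
  A: 0 + 1(109.5) = 109.5
Total out = 1168 mol; y_B = 683.1 / 1168 = 0.585.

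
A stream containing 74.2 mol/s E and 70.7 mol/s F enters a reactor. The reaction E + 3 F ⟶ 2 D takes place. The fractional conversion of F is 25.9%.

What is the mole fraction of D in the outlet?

0.092

F reacted = 0.259 × 70.7 = 18.31 mol/s; ν_F = −3, so ξ = 18.31/3 = 6.104 mol/s.
Outlet amounts (n = n₀ + ν ξ):
  E: 74.2 − 1(6.104) = 68.1
  F: 70.7 − 3(6.104) = 52.39
  D: 0 + 2(6.104) = 12.21
Total out = 132.7 mol/s; y_D = 12.21 / 132.7 = 0.092.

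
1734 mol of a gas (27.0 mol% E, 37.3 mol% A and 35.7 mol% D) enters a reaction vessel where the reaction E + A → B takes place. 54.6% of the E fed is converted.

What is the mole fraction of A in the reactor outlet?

E reacted = 0.546 × 468.2 = 255.6 mol; ν_E = −1, so ξ = 255.6/1 = 255.6 mol.
Outlet amounts (n = n₀ + ν ξ):
  E: 468.2 − 1(255.6) = 212.6
  A: 646.8 − 1(255.6) = 391.2
  B: 0 + 1(255.6) = 255.6
  D: 619 (inert)
Total out = 1478 mol; y_A = 391.2 / 1478 = 0.2646.

0.265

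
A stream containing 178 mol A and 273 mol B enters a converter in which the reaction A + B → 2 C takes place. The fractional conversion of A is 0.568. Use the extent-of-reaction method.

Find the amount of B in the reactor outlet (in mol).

A reacted = 0.568 × 178 = 101.1 mol; ν_A = −1, so ξ = 101.1/1 = 101.1 mol.
Outlet amounts (n = n₀ + ν ξ):
  A: 178 − 1(101.1) = 76.9
  B: 273 − 1(101.1) = 171.9
  C: 0 + 2(101.1) = 202.2

172 mol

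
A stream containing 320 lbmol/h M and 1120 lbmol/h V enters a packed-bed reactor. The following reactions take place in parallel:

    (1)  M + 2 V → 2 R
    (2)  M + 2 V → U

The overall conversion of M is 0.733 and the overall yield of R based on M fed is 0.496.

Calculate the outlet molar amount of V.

651 lbmol/h

Yield of R: 2ξ₁ / 320 = 0.496 → ξ₁ = 79.36 lbmol/h.
Conversion of M: 1ξ₁ + 1ξ₂ = 0.733 × 320 = 234.6 → ξ₂ = 155.2 lbmol/h.
Outlet amounts (n = n₀ + Σ ν·ξ):
  M: 320 − 1(79.36) − 1(155.2) = 85.44
  V: 1120 − 2(79.36) − 2(155.2) = 650.9
  R: 0 + 2(79.36) = 158.7
  U: 0 + 1(155.2) = 155.2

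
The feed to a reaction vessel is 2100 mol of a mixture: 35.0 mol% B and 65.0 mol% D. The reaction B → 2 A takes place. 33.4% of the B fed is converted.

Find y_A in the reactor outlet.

0.209

B reacted = 0.334 × 735 = 245.5 mol; ν_B = −1, so ξ = 245.5/1 = 245.5 mol.
Outlet amounts (n = n₀ + ν ξ):
  B: 735 − 1(245.5) = 489.5
  A: 0 + 2(245.5) = 491
  D: 1365 (inert)
Total out = 2345 mol; y_A = 491 / 2345 = 0.2093.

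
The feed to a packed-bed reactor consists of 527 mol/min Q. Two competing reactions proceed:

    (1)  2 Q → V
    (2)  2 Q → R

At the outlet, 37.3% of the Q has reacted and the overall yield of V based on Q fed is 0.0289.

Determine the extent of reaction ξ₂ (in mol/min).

ξ₂ = 83.1 mol/min

Yield of V: 1ξ₁ / 527 = 0.0289 → ξ₁ = 15.23 mol/min.
Conversion of Q: 2ξ₁ + 2ξ₂ = 0.373 × 527 = 196.6 → ξ₂ = 83.06 mol/min.
Outlet amounts (n = n₀ + Σ ν·ξ):
  Q: 527 − 2(15.23) − 2(83.06) = 330.4
  V: 0 + 1(15.23) = 15.23
  R: 0 + 1(83.06) = 83.06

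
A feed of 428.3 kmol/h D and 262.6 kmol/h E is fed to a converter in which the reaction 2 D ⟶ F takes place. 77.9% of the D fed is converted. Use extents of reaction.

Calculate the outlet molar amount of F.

167 kmol/h

D reacted = 0.779 × 428.3 = 333.6 kmol/h; ν_D = −2, so ξ = 333.6/2 = 166.8 kmol/h.
Outlet amounts (n = n₀ + ν ξ):
  D: 428.3 − 2(166.8) = 94.65
  F: 0 + 1(166.8) = 166.8
  E: 262.6 (inert)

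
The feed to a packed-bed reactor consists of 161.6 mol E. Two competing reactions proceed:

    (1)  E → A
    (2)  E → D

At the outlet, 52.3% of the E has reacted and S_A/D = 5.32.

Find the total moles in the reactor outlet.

162 mol

Conversion of E: E consumed = 0.523 × 161.6 = 84.52 mol = 1ξ₁ + 1ξ₂.
Selectivity: 1ξ₁ / (1ξ₂) = 5.32 → ξ₁ = 5.32 ξ₂.
Substitute: (1·5.32 + 1) ξ₂ = 84.52 → ξ₂ = 13.37 mol, ξ₁ = 71.14 mol.
Outlet amounts (n = n₀ + Σ ν·ξ):
  E: 161.6 − 1(71.14) − 1(13.37) = 77.08
  A: 0 + 1(71.14) = 71.14
  D: 0 + 1(13.37) = 13.37
Total out = 77.08 + 71.14 + 13.37 = 161.6 mol.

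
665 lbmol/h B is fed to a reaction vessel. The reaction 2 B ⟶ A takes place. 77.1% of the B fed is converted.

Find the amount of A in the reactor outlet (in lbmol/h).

256 lbmol/h

B reacted = 0.771 × 665 = 512.7 lbmol/h; ν_B = −2, so ξ = 512.7/2 = 256.4 lbmol/h.
Outlet amounts (n = n₀ + ν ξ):
  B: 665 − 2(256.4) = 152.3
  A: 0 + 1(256.4) = 256.4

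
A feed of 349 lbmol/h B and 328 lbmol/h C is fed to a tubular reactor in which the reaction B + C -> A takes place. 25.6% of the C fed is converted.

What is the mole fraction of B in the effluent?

C reacted = 0.256 × 328 = 83.97 lbmol/h; ν_C = −1, so ξ = 83.97/1 = 83.97 lbmol/h.
Outlet amounts (n = n₀ + ν ξ):
  B: 349 − 1(83.97) = 265
  C: 328 − 1(83.97) = 244
  A: 0 + 1(83.97) = 83.97
Total out = 593 lbmol/h; y_B = 265 / 593 = 0.4469.

0.447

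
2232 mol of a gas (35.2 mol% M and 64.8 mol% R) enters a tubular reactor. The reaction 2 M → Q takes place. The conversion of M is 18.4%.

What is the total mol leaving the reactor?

2160 mol

M reacted = 0.184 × 785.7 = 144.6 mol; ν_M = −2, so ξ = 144.6/2 = 72.28 mol.
Outlet amounts (n = n₀ + ν ξ):
  M: 785.7 − 2(72.28) = 641.1
  Q: 0 + 1(72.28) = 72.28
  R: 1446 (inert)
Total out = 641.1 + 72.28 + 1446 = 2160 mol.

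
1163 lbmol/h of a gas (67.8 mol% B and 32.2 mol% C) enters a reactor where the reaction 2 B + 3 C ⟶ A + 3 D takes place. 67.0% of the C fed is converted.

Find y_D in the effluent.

C reacted = 0.67 × 374.5 = 250.9 lbmol/h; ν_C = −3, so ξ = 250.9/3 = 83.64 lbmol/h.
Outlet amounts (n = n₀ + ν ξ):
  B: 788.5 − 2(83.64) = 621.2
  C: 374.5 − 3(83.64) = 123.6
  A: 0 + 1(83.64) = 83.64
  D: 0 + 3(83.64) = 250.9
Total out = 1079 lbmol/h; y_D = 250.9 / 1079 = 0.2325.

0.232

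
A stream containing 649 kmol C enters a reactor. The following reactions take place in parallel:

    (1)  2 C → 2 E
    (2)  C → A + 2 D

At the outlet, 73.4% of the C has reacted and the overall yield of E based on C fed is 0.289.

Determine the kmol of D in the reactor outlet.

578 kmol

Yield of E: 2ξ₁ / 649 = 0.289 → ξ₁ = 93.78 kmol.
Conversion of C: 2ξ₁ + 1ξ₂ = 0.734 × 649 = 476.4 → ξ₂ = 288.8 kmol.
Outlet amounts (n = n₀ + Σ ν·ξ):
  C: 649 − 2(93.78) − 1(288.8) = 172.6
  E: 0 + 2(93.78) = 187.6
  A: 0 + 1(288.8) = 288.8
  D: 0 + 2(288.8) = 577.6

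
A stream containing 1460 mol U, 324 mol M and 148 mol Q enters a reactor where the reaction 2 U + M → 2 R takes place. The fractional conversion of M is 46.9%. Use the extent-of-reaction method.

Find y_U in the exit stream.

0.649

M reacted = 0.469 × 324 = 152 mol; ν_M = −1, so ξ = 152/1 = 152 mol.
Outlet amounts (n = n₀ + ν ξ):
  U: 1460 − 2(152) = 1156
  M: 324 − 1(152) = 172
  R: 0 + 2(152) = 303.9
  Q: 148 (inert)
Total out = 1780 mol; y_U = 1156 / 1780 = 0.6495.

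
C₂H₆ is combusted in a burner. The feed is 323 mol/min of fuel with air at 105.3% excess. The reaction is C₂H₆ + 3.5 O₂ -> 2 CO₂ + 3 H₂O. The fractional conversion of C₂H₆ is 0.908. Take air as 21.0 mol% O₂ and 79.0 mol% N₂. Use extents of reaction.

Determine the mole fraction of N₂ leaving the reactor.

Stoichiometric O₂ = 3.5 × 323 = 1130 mol/min; O₂ fed = 1130 × 2.053 = 2321 mol/min.
N₂ fed = 2321 × 79/21 = 8731 mol/min.
Fuel reacted = 0.908 × 323 → ξ = 293.3 mol/min.
Outlet (n = n₀ + ν ξ):
  C₂H₆: 323 − 1(293.3) = 29.72
  O₂: 2321 − 3.5(293.3) = 1294
  N₂: 8731 (inert)
  CO₂: 0 + 2(293.3) = 586.6
  H₂O: 0 + 3(293.3) = 879.9
Total out = 11520 mol/min; y_N₂ = 8731 / 11520 = 0.7578.

0.758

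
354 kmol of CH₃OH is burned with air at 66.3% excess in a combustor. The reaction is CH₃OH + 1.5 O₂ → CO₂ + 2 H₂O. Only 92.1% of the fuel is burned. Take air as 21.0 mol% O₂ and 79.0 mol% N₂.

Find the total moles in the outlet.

4720 kmol

Stoichiometric O₂ = 1.5 × 354 = 531 kmol; O₂ fed = 531 × 1.663 = 883.1 kmol.
N₂ fed = 883.1 × 79/21 = 3322 kmol.
Fuel reacted = 0.921 × 354 → ξ = 326 kmol.
Outlet (n = n₀ + ν ξ):
  CH₃OH: 354 − 1(326) = 27.97
  O₂: 883.1 − 1.5(326) = 394
  N₂: 3322 (inert)
  CO₂: 0 + 1(326) = 326
  H₂O: 0 + 2(326) = 652.1
Total out = 27.97 + 394 + 3322 + 326 + 652.1 = 4722 kmol.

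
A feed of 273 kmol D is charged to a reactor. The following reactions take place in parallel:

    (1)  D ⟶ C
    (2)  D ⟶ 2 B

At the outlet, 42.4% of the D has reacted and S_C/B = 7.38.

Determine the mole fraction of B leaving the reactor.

Conversion of D: D consumed = 0.424 × 273 = 115.8 kmol = 1ξ₁ + 1ξ₂.
Selectivity: 1ξ₁ / (2ξ₂) = 7.38 → ξ₁ = 14.76 ξ₂.
Substitute: (1·14.76 + 1) ξ₂ = 115.8 → ξ₂ = 7.345 kmol, ξ₁ = 108.4 kmol.
Outlet amounts (n = n₀ + Σ ν·ξ):
  D: 273 − 1(108.4) − 1(7.345) = 157.2
  C: 0 + 1(108.4) = 108.4
  B: 0 + 2(7.345) = 14.69
Total out = 280.3 kmol; y_B = 14.69 / 280.3 = 0.0524.

0.0524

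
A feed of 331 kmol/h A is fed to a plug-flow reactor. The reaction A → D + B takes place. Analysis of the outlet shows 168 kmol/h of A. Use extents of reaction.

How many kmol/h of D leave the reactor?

For A: n = n₀ − 1ξ → 168 = 331 − 1ξ, giving ξ = 163 kmol/h.
Outlet amounts (n = n₀ + ν ξ):
  A: 331 − 1(163) = 168
  D: 0 + 1(163) = 163
  B: 0 + 1(163) = 163

163 kmol/h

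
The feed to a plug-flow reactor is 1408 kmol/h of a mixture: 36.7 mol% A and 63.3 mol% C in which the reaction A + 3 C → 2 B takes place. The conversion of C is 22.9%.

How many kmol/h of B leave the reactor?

C reacted = 0.229 × 891.3 = 204.1 kmol/h; ν_C = −3, so ξ = 204.1/3 = 68.03 kmol/h.
Outlet amounts (n = n₀ + ν ξ):
  A: 516.7 − 1(68.03) = 448.7
  C: 891.3 − 3(68.03) = 687.2
  B: 0 + 2(68.03) = 136.1

136 kmol/h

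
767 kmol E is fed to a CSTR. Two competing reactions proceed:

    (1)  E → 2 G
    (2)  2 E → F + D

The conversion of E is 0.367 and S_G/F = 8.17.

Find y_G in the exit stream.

Conversion of E: E consumed = 0.367 × 767 = 281.5 kmol = 1ξ₁ + 2ξ₂.
Selectivity: 2ξ₁ / (1ξ₂) = 8.17 → ξ₁ = 4.085 ξ₂.
Substitute: (1·4.085 + 2) ξ₂ = 281.5 → ξ₂ = 46.26 kmol, ξ₁ = 189 kmol.
Outlet amounts (n = n₀ + Σ ν·ξ):
  E: 767 − 1(189) − 2(46.26) = 485.5
  G: 0 + 2(189) = 377.9
  F: 0 + 1(46.26) = 46.26
  D: 0 + 1(46.26) = 46.26
Total out = 956 kmol; y_G = 377.9 / 956 = 0.3953.

0.395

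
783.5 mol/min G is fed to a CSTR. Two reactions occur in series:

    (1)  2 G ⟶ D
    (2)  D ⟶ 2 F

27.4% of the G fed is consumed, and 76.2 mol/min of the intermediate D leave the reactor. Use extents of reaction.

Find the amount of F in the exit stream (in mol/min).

Conversion of G: G consumed = 2ξ₁ = 0.274 × 783.5 → ξ₁ = 107.3 mol/min.
D balance: n_D = 0 + 1ξ₁ − 1ξ₂ = 76.2 → ξ₂ = (1·107.3 − 76.2)/1 = 31.14 mol/min.
Outlet amounts (n = n₀ + Σ ν·ξ):
  G: 783.5 − 2(107.3) = 568.8
  D: 0 + 1(107.3) − 1(31.14) = 76.2
  F: 0 + 2(31.14) = 62.28

62.3 mol/min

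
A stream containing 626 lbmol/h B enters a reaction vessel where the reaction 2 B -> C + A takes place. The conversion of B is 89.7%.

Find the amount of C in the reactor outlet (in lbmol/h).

281 lbmol/h

B reacted = 0.897 × 626 = 561.5 lbmol/h; ν_B = −2, so ξ = 561.5/2 = 280.8 lbmol/h.
Outlet amounts (n = n₀ + ν ξ):
  B: 626 − 2(280.8) = 64.48
  C: 0 + 1(280.8) = 280.8
  A: 0 + 1(280.8) = 280.8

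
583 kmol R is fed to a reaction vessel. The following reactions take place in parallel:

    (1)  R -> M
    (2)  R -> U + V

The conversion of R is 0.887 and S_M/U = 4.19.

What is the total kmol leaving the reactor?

Conversion of R: R consumed = 0.887 × 583 = 517.1 kmol = 1ξ₁ + 1ξ₂.
Selectivity: 1ξ₁ / (1ξ₂) = 4.19 → ξ₁ = 4.19 ξ₂.
Substitute: (1·4.19 + 1) ξ₂ = 517.1 → ξ₂ = 99.64 kmol, ξ₁ = 417.5 kmol.
Outlet amounts (n = n₀ + Σ ν·ξ):
  R: 583 − 1(417.5) − 1(99.64) = 65.88
  M: 0 + 1(417.5) = 417.5
  U: 0 + 1(99.64) = 99.64
  V: 0 + 1(99.64) = 99.64
Total out = 65.88 + 417.5 + 99.64 + 99.64 = 682.6 kmol.

683 kmol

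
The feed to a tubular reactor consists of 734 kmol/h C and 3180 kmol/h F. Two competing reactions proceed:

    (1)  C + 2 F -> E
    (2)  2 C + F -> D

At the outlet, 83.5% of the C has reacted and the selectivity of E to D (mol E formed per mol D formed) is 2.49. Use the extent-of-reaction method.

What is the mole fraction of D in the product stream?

0.0461

Conversion of C: C consumed = 0.835 × 734 = 612.9 kmol/h = 1ξ₁ + 2ξ₂.
Selectivity: 1ξ₁ / (1ξ₂) = 2.49 → ξ₁ = 2.49 ξ₂.
Substitute: (1·2.49 + 2) ξ₂ = 612.9 → ξ₂ = 136.5 kmol/h, ξ₁ = 339.9 kmol/h.
Outlet amounts (n = n₀ + Σ ν·ξ):
  C: 734 − 1(339.9) − 2(136.5) = 121.1
  F: 3180 − 2(339.9) − 1(136.5) = 2364
  E: 0 + 1(339.9) = 339.9
  D: 0 + 1(136.5) = 136.5
Total out = 2961 kmol/h; y_D = 136.5 / 2961 = 0.0461.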